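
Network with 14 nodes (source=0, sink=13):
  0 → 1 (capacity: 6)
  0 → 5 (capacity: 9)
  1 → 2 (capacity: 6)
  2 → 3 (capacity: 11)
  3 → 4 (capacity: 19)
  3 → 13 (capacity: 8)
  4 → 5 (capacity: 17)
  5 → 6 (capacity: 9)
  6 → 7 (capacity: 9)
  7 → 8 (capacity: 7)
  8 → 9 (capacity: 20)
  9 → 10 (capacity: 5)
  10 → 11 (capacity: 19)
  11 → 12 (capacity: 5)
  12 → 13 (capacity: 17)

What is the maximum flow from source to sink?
Maximum flow = 11

Max flow: 11

Flow assignment:
  0 → 1: 6/6
  0 → 5: 5/9
  1 → 2: 6/6
  2 → 3: 6/11
  3 → 13: 6/8
  5 → 6: 5/9
  6 → 7: 5/9
  7 → 8: 5/7
  8 → 9: 5/20
  9 → 10: 5/5
  10 → 11: 5/19
  11 → 12: 5/5
  12 → 13: 5/17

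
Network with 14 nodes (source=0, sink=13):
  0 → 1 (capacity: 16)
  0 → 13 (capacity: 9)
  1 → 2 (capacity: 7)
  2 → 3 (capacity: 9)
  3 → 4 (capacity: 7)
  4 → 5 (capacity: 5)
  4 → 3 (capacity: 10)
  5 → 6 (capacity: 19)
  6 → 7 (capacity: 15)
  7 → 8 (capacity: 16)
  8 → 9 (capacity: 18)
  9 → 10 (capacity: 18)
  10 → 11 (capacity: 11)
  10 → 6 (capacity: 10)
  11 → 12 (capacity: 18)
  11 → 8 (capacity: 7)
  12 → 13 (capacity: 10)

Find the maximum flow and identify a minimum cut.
Max flow = 14, Min cut edges: (0,13), (4,5)

Maximum flow: 14
Minimum cut: (0,13), (4,5)
Partition: S = [0, 1, 2, 3, 4], T = [5, 6, 7, 8, 9, 10, 11, 12, 13]

Max-flow min-cut theorem verified: both equal 14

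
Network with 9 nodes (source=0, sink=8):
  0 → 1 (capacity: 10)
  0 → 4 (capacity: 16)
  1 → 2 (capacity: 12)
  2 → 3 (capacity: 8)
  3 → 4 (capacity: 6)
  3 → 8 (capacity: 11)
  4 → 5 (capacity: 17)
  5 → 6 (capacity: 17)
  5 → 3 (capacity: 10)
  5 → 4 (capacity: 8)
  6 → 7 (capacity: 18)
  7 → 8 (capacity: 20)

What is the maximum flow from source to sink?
Maximum flow = 24

Max flow: 24

Flow assignment:
  0 → 1: 8/10
  0 → 4: 16/16
  1 → 2: 8/12
  2 → 3: 8/8
  3 → 4: 1/6
  3 → 8: 11/11
  4 → 5: 17/17
  5 → 6: 13/17
  5 → 3: 4/10
  6 → 7: 13/18
  7 → 8: 13/20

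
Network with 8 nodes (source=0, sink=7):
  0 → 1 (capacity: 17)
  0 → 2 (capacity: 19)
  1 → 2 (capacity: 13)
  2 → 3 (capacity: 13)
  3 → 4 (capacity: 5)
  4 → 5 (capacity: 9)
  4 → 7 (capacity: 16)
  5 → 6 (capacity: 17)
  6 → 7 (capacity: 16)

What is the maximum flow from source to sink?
Maximum flow = 5

Max flow: 5

Flow assignment:
  0 → 1: 5/17
  1 → 2: 5/13
  2 → 3: 5/13
  3 → 4: 5/5
  4 → 7: 5/16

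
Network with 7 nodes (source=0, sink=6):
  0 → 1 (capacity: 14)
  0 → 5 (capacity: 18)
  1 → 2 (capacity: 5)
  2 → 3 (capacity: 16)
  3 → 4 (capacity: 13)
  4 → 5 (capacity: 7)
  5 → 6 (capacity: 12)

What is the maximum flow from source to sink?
Maximum flow = 12

Max flow: 12

Flow assignment:
  0 → 1: 5/14
  0 → 5: 7/18
  1 → 2: 5/5
  2 → 3: 5/16
  3 → 4: 5/13
  4 → 5: 5/7
  5 → 6: 12/12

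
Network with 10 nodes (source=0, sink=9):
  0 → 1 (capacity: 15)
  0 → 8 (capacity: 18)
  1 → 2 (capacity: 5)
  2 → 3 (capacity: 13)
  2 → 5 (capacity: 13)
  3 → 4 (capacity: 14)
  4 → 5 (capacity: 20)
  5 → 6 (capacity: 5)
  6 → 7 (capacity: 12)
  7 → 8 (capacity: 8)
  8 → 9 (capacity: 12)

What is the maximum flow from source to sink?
Maximum flow = 12

Max flow: 12

Flow assignment:
  0 → 1: 5/15
  0 → 8: 7/18
  1 → 2: 5/5
  2 → 5: 5/13
  5 → 6: 5/5
  6 → 7: 5/12
  7 → 8: 5/8
  8 → 9: 12/12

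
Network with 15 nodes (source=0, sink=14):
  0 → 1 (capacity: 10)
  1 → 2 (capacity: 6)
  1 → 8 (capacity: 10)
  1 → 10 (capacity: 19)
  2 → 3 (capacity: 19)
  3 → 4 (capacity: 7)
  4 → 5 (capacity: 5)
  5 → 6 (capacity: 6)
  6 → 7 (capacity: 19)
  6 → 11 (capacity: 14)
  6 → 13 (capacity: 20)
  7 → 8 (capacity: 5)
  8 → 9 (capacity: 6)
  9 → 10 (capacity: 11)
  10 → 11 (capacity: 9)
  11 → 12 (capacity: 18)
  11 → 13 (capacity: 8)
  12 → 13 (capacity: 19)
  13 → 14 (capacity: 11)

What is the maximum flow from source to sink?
Maximum flow = 10

Max flow: 10

Flow assignment:
  0 → 1: 10/10
  1 → 2: 1/6
  1 → 10: 9/19
  2 → 3: 1/19
  3 → 4: 1/7
  4 → 5: 1/5
  5 → 6: 1/6
  6 → 13: 1/20
  10 → 11: 9/9
  11 → 12: 1/18
  11 → 13: 8/8
  12 → 13: 1/19
  13 → 14: 10/11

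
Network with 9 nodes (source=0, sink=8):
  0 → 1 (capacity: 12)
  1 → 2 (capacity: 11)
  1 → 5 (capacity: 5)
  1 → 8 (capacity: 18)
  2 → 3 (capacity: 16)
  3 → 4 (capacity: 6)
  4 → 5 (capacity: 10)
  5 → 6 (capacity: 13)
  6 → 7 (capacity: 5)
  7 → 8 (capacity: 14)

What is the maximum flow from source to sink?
Maximum flow = 12

Max flow: 12

Flow assignment:
  0 → 1: 12/12
  1 → 8: 12/18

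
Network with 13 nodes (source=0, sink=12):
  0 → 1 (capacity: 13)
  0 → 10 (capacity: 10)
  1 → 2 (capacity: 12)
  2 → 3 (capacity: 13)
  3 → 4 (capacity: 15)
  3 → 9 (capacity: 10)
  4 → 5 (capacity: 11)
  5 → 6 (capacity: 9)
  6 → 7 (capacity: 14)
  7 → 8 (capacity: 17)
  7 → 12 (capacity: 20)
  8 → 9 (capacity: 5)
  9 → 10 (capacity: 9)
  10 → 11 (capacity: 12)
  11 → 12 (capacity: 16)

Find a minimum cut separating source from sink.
Min cut value = 21, edges: (5,6), (10,11)

Min cut value: 21
Partition: S = [0, 1, 2, 3, 4, 5, 8, 9, 10], T = [6, 7, 11, 12]
Cut edges: (5,6), (10,11)

By max-flow min-cut theorem, max flow = min cut = 21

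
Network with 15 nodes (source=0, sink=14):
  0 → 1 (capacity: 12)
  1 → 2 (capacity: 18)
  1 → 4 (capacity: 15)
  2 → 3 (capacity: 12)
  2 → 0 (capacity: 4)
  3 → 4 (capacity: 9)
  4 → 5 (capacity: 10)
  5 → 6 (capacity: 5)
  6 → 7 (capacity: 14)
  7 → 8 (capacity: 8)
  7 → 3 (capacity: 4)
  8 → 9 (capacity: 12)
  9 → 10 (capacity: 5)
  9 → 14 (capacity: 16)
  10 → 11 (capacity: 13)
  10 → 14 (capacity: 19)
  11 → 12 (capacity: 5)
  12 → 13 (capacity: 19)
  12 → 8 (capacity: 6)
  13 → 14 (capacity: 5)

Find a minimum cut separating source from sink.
Min cut value = 5, edges: (5,6)

Min cut value: 5
Partition: S = [0, 1, 2, 3, 4, 5], T = [6, 7, 8, 9, 10, 11, 12, 13, 14]
Cut edges: (5,6)

By max-flow min-cut theorem, max flow = min cut = 5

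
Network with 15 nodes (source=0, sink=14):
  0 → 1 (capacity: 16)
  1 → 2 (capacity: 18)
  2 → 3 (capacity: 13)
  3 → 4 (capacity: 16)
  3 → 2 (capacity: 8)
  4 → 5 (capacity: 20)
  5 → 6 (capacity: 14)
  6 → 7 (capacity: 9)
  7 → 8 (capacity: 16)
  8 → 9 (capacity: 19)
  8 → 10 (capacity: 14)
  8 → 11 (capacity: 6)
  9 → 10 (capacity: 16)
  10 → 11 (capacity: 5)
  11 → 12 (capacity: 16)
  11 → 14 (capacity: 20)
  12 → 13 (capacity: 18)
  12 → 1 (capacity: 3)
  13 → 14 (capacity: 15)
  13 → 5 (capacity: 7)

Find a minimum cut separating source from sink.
Min cut value = 9, edges: (6,7)

Min cut value: 9
Partition: S = [0, 1, 2, 3, 4, 5, 6], T = [7, 8, 9, 10, 11, 12, 13, 14]
Cut edges: (6,7)

By max-flow min-cut theorem, max flow = min cut = 9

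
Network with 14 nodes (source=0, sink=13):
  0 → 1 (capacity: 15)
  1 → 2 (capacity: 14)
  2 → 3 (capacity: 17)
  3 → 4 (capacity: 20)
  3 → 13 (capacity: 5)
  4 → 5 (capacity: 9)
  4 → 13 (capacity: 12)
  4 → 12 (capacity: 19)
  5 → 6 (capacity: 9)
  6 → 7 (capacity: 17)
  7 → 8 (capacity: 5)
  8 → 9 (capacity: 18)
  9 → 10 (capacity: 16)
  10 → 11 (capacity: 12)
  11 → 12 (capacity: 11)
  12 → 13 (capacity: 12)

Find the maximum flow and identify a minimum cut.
Max flow = 14, Min cut edges: (1,2)

Maximum flow: 14
Minimum cut: (1,2)
Partition: S = [0, 1], T = [2, 3, 4, 5, 6, 7, 8, 9, 10, 11, 12, 13]

Max-flow min-cut theorem verified: both equal 14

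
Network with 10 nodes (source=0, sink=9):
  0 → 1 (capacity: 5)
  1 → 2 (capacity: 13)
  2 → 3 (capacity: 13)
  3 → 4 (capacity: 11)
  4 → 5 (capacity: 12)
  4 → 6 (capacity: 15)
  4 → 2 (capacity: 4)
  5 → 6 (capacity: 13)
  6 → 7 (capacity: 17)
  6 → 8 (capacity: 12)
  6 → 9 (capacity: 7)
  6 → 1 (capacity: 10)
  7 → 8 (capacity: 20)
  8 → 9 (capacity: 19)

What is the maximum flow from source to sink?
Maximum flow = 5

Max flow: 5

Flow assignment:
  0 → 1: 5/5
  1 → 2: 5/13
  2 → 3: 5/13
  3 → 4: 5/11
  4 → 6: 5/15
  6 → 9: 5/7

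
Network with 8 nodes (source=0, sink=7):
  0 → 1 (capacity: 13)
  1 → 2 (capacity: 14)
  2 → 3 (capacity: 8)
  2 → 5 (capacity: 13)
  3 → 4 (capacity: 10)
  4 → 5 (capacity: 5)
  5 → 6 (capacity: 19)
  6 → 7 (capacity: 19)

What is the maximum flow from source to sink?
Maximum flow = 13

Max flow: 13

Flow assignment:
  0 → 1: 13/13
  1 → 2: 13/14
  2 → 5: 13/13
  5 → 6: 13/19
  6 → 7: 13/19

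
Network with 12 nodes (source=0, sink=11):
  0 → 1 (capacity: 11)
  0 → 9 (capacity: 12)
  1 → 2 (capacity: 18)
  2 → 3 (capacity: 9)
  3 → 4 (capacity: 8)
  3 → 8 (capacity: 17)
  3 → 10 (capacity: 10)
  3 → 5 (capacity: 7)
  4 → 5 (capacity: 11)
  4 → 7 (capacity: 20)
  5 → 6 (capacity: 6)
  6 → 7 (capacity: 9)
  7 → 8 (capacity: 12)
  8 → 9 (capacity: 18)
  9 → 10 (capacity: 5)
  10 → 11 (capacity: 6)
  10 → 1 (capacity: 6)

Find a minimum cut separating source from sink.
Min cut value = 6, edges: (10,11)

Min cut value: 6
Partition: S = [0, 1, 2, 3, 4, 5, 6, 7, 8, 9, 10], T = [11]
Cut edges: (10,11)

By max-flow min-cut theorem, max flow = min cut = 6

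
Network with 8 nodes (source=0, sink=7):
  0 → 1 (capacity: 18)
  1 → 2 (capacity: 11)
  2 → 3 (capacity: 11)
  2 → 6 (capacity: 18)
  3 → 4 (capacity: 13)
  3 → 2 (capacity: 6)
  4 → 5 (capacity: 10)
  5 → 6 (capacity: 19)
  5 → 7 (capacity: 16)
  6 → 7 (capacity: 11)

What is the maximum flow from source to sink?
Maximum flow = 11

Max flow: 11

Flow assignment:
  0 → 1: 11/18
  1 → 2: 11/11
  2 → 6: 11/18
  6 → 7: 11/11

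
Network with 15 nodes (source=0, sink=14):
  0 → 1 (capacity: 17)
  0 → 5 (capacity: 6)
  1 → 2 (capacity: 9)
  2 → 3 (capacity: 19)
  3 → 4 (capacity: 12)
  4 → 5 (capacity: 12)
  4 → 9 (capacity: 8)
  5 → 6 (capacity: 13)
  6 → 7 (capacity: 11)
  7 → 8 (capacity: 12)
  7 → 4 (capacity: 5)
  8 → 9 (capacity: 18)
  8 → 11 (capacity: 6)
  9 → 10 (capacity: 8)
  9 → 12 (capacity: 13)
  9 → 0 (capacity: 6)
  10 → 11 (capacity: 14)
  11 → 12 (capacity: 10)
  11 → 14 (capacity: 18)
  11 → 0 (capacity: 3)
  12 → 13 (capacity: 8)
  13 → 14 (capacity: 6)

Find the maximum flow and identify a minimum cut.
Max flow = 15, Min cut edges: (0,5), (1,2)

Maximum flow: 15
Minimum cut: (0,5), (1,2)
Partition: S = [0, 1], T = [2, 3, 4, 5, 6, 7, 8, 9, 10, 11, 12, 13, 14]

Max-flow min-cut theorem verified: both equal 15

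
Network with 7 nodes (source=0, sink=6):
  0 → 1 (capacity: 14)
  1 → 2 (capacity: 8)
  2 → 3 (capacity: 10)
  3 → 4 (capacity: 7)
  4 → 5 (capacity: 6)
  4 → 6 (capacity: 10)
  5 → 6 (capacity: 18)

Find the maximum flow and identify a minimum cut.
Max flow = 7, Min cut edges: (3,4)

Maximum flow: 7
Minimum cut: (3,4)
Partition: S = [0, 1, 2, 3], T = [4, 5, 6]

Max-flow min-cut theorem verified: both equal 7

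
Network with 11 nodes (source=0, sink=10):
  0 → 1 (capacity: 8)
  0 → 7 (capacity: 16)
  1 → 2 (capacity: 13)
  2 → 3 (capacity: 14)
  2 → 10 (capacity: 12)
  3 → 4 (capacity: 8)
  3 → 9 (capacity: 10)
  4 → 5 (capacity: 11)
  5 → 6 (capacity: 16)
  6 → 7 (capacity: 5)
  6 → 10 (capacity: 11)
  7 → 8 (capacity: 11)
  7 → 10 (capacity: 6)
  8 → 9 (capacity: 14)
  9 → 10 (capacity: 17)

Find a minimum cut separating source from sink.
Min cut value = 24, edges: (0,1), (0,7)

Min cut value: 24
Partition: S = [0], T = [1, 2, 3, 4, 5, 6, 7, 8, 9, 10]
Cut edges: (0,1), (0,7)

By max-flow min-cut theorem, max flow = min cut = 24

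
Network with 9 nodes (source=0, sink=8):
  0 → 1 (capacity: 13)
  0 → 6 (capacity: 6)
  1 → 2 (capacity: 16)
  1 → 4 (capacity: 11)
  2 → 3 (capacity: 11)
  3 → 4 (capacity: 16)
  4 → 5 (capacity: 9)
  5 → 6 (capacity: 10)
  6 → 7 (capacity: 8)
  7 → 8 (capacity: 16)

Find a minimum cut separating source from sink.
Min cut value = 8, edges: (6,7)

Min cut value: 8
Partition: S = [0, 1, 2, 3, 4, 5, 6], T = [7, 8]
Cut edges: (6,7)

By max-flow min-cut theorem, max flow = min cut = 8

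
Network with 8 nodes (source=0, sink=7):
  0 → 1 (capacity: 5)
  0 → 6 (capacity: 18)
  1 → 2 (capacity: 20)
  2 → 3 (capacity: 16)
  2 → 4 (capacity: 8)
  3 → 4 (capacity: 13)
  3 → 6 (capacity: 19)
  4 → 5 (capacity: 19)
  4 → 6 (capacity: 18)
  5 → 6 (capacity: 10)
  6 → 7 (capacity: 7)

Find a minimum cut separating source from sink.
Min cut value = 7, edges: (6,7)

Min cut value: 7
Partition: S = [0, 1, 2, 3, 4, 5, 6], T = [7]
Cut edges: (6,7)

By max-flow min-cut theorem, max flow = min cut = 7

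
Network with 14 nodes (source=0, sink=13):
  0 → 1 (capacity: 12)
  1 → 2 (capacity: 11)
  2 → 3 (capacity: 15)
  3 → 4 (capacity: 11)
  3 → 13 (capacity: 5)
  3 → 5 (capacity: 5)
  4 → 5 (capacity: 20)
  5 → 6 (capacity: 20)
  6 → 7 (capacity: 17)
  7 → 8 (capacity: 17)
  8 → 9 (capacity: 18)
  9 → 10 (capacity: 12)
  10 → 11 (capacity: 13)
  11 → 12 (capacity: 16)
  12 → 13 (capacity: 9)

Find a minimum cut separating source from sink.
Min cut value = 11, edges: (1,2)

Min cut value: 11
Partition: S = [0, 1], T = [2, 3, 4, 5, 6, 7, 8, 9, 10, 11, 12, 13]
Cut edges: (1,2)

By max-flow min-cut theorem, max flow = min cut = 11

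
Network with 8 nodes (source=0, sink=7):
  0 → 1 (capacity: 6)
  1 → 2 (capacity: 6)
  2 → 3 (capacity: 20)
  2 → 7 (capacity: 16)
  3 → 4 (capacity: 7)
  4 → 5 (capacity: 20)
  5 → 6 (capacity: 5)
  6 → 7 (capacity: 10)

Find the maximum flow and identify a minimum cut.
Max flow = 6, Min cut edges: (1,2)

Maximum flow: 6
Minimum cut: (1,2)
Partition: S = [0, 1], T = [2, 3, 4, 5, 6, 7]

Max-flow min-cut theorem verified: both equal 6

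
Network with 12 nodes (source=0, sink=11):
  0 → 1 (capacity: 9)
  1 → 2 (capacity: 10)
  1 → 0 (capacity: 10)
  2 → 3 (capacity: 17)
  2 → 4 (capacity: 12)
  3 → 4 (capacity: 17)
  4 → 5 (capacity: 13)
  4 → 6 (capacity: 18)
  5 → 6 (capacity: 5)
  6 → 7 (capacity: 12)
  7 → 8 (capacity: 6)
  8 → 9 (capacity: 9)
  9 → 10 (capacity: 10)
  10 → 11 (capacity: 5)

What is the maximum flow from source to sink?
Maximum flow = 5

Max flow: 5

Flow assignment:
  0 → 1: 5/9
  1 → 2: 5/10
  2 → 4: 5/12
  4 → 6: 5/18
  6 → 7: 5/12
  7 → 8: 5/6
  8 → 9: 5/9
  9 → 10: 5/10
  10 → 11: 5/5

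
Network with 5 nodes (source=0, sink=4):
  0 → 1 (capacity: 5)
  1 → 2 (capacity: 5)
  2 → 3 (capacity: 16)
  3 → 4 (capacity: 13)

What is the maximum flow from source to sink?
Maximum flow = 5

Max flow: 5

Flow assignment:
  0 → 1: 5/5
  1 → 2: 5/5
  2 → 3: 5/16
  3 → 4: 5/13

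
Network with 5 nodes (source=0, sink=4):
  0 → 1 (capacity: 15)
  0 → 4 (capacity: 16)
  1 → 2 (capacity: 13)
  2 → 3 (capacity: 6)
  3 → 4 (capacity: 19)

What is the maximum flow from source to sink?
Maximum flow = 22

Max flow: 22

Flow assignment:
  0 → 1: 6/15
  0 → 4: 16/16
  1 → 2: 6/13
  2 → 3: 6/6
  3 → 4: 6/19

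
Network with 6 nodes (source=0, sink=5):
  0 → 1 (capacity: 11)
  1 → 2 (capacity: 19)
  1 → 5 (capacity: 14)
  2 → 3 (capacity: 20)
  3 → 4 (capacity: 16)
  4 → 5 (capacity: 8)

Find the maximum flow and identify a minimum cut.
Max flow = 11, Min cut edges: (0,1)

Maximum flow: 11
Minimum cut: (0,1)
Partition: S = [0], T = [1, 2, 3, 4, 5]

Max-flow min-cut theorem verified: both equal 11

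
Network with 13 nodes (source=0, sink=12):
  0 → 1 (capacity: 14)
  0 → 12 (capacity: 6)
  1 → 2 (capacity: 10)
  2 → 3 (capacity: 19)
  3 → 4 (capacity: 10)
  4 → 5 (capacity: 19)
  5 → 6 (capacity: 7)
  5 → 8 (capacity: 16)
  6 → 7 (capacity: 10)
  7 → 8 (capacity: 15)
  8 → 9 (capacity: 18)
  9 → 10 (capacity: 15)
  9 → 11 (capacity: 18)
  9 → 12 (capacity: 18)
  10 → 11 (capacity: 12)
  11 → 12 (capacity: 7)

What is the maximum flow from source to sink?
Maximum flow = 16

Max flow: 16

Flow assignment:
  0 → 1: 10/14
  0 → 12: 6/6
  1 → 2: 10/10
  2 → 3: 10/19
  3 → 4: 10/10
  4 → 5: 10/19
  5 → 8: 10/16
  8 → 9: 10/18
  9 → 12: 10/18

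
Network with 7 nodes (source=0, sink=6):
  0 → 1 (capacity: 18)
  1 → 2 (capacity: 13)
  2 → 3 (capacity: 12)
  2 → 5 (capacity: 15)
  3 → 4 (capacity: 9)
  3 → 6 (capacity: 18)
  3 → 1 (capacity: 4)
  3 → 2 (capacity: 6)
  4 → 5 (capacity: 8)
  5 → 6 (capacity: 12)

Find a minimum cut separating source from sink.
Min cut value = 13, edges: (1,2)

Min cut value: 13
Partition: S = [0, 1], T = [2, 3, 4, 5, 6]
Cut edges: (1,2)

By max-flow min-cut theorem, max flow = min cut = 13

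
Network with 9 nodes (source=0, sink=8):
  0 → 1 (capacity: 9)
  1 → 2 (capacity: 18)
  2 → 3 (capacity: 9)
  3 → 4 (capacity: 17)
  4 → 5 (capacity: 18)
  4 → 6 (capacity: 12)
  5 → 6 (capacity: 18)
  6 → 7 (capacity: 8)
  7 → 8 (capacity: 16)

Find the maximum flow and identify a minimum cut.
Max flow = 8, Min cut edges: (6,7)

Maximum flow: 8
Minimum cut: (6,7)
Partition: S = [0, 1, 2, 3, 4, 5, 6], T = [7, 8]

Max-flow min-cut theorem verified: both equal 8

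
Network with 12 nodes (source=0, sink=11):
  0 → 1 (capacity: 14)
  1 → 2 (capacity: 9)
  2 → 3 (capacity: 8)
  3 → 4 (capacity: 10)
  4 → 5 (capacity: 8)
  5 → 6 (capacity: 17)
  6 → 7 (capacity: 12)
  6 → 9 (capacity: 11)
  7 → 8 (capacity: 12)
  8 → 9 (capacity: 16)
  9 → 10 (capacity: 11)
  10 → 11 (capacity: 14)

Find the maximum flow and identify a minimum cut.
Max flow = 8, Min cut edges: (4,5)

Maximum flow: 8
Minimum cut: (4,5)
Partition: S = [0, 1, 2, 3, 4], T = [5, 6, 7, 8, 9, 10, 11]

Max-flow min-cut theorem verified: both equal 8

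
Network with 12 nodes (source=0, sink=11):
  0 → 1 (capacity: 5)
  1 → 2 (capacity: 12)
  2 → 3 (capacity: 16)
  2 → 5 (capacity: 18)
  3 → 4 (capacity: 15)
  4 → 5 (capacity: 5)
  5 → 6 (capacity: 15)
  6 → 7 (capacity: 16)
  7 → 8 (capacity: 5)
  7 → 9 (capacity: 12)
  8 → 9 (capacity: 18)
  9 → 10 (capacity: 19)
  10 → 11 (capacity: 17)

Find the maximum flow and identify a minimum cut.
Max flow = 5, Min cut edges: (0,1)

Maximum flow: 5
Minimum cut: (0,1)
Partition: S = [0], T = [1, 2, 3, 4, 5, 6, 7, 8, 9, 10, 11]

Max-flow min-cut theorem verified: both equal 5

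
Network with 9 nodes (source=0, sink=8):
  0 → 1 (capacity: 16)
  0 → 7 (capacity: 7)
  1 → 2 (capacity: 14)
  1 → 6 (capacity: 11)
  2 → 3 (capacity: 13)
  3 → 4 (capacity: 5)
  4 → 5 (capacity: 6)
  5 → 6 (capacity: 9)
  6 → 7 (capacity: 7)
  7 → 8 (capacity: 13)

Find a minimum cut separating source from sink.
Min cut value = 13, edges: (7,8)

Min cut value: 13
Partition: S = [0, 1, 2, 3, 4, 5, 6, 7], T = [8]
Cut edges: (7,8)

By max-flow min-cut theorem, max flow = min cut = 13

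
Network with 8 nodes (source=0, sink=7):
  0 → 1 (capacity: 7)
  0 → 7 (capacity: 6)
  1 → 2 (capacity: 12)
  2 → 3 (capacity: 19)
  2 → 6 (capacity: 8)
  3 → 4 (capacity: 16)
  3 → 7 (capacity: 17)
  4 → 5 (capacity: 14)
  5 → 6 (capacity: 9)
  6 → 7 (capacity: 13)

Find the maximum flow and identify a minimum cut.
Max flow = 13, Min cut edges: (0,1), (0,7)

Maximum flow: 13
Minimum cut: (0,1), (0,7)
Partition: S = [0], T = [1, 2, 3, 4, 5, 6, 7]

Max-flow min-cut theorem verified: both equal 13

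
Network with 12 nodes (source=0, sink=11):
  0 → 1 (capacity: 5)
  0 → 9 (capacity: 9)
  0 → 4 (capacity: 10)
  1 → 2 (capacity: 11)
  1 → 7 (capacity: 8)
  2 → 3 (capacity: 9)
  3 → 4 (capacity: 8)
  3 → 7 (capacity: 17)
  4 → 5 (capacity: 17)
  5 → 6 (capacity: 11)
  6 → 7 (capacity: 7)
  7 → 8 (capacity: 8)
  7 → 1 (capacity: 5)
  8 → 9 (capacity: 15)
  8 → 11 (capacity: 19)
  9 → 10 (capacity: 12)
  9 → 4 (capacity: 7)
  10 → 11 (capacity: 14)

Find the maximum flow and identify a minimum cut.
Max flow = 17, Min cut edges: (0,9), (7,8)

Maximum flow: 17
Minimum cut: (0,9), (7,8)
Partition: S = [0, 1, 2, 3, 4, 5, 6, 7], T = [8, 9, 10, 11]

Max-flow min-cut theorem verified: both equal 17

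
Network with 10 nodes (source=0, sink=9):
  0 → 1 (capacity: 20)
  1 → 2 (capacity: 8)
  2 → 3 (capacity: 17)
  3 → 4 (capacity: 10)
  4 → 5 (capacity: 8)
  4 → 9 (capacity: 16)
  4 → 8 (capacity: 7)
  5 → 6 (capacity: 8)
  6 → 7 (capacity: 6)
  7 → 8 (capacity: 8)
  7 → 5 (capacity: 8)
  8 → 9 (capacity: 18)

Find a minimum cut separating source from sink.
Min cut value = 8, edges: (1,2)

Min cut value: 8
Partition: S = [0, 1], T = [2, 3, 4, 5, 6, 7, 8, 9]
Cut edges: (1,2)

By max-flow min-cut theorem, max flow = min cut = 8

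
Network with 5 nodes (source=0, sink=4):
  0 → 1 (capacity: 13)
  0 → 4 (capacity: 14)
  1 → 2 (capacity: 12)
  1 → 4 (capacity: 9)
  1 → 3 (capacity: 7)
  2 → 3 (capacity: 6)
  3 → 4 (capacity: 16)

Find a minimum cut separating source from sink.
Min cut value = 27, edges: (0,1), (0,4)

Min cut value: 27
Partition: S = [0], T = [1, 2, 3, 4]
Cut edges: (0,1), (0,4)

By max-flow min-cut theorem, max flow = min cut = 27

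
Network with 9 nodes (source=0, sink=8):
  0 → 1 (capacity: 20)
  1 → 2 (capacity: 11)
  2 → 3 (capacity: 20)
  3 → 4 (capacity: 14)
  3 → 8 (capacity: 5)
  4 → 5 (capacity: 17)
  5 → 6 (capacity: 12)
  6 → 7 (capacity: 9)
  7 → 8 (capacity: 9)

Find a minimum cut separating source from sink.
Min cut value = 11, edges: (1,2)

Min cut value: 11
Partition: S = [0, 1], T = [2, 3, 4, 5, 6, 7, 8]
Cut edges: (1,2)

By max-flow min-cut theorem, max flow = min cut = 11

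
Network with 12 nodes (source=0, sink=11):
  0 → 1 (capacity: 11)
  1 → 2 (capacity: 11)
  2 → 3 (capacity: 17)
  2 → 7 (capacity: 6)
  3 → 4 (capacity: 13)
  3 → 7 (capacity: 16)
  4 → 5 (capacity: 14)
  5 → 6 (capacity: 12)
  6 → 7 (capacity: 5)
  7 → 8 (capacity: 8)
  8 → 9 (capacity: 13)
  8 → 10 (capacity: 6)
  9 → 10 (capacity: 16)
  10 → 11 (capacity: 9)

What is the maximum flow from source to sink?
Maximum flow = 8

Max flow: 8

Flow assignment:
  0 → 1: 8/11
  1 → 2: 8/11
  2 → 3: 2/17
  2 → 7: 6/6
  3 → 7: 2/16
  7 → 8: 8/8
  8 → 9: 2/13
  8 → 10: 6/6
  9 → 10: 2/16
  10 → 11: 8/9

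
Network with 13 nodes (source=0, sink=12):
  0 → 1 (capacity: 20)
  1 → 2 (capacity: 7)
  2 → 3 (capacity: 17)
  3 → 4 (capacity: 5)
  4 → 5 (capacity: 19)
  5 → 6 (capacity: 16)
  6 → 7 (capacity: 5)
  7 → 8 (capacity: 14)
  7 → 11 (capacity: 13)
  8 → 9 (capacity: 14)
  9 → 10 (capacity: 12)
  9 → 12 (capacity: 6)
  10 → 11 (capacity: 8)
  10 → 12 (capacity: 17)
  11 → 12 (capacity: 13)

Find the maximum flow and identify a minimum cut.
Max flow = 5, Min cut edges: (6,7)

Maximum flow: 5
Minimum cut: (6,7)
Partition: S = [0, 1, 2, 3, 4, 5, 6], T = [7, 8, 9, 10, 11, 12]

Max-flow min-cut theorem verified: both equal 5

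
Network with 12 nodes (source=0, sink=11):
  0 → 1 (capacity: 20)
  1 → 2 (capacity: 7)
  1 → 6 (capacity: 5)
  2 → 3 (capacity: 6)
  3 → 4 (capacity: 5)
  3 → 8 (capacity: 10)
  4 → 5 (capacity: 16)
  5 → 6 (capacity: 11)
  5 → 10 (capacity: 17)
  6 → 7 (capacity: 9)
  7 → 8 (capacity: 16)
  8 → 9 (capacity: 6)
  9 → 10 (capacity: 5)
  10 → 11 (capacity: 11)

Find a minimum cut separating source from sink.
Min cut value = 10, edges: (3,4), (9,10)

Min cut value: 10
Partition: S = [0, 1, 2, 3, 6, 7, 8, 9], T = [4, 5, 10, 11]
Cut edges: (3,4), (9,10)

By max-flow min-cut theorem, max flow = min cut = 10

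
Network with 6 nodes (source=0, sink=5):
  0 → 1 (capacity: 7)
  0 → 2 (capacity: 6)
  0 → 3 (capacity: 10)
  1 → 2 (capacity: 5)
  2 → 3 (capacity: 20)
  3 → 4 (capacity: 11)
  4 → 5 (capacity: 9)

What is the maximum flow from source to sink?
Maximum flow = 9

Max flow: 9

Flow assignment:
  0 → 1: 1/7
  0 → 3: 8/10
  1 → 2: 1/5
  2 → 3: 1/20
  3 → 4: 9/11
  4 → 5: 9/9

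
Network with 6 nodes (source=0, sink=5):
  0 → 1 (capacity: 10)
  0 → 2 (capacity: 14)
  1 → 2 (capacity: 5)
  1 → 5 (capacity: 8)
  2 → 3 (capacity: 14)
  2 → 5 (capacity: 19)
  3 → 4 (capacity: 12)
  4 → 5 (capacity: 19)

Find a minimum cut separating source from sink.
Min cut value = 24, edges: (0,1), (0,2)

Min cut value: 24
Partition: S = [0], T = [1, 2, 3, 4, 5]
Cut edges: (0,1), (0,2)

By max-flow min-cut theorem, max flow = min cut = 24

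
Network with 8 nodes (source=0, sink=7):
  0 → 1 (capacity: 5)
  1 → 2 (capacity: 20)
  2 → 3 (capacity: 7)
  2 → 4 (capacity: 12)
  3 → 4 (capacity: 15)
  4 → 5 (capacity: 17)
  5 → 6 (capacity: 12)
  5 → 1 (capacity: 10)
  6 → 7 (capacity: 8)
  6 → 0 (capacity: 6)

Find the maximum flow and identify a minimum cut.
Max flow = 5, Min cut edges: (0,1)

Maximum flow: 5
Minimum cut: (0,1)
Partition: S = [0], T = [1, 2, 3, 4, 5, 6, 7]

Max-flow min-cut theorem verified: both equal 5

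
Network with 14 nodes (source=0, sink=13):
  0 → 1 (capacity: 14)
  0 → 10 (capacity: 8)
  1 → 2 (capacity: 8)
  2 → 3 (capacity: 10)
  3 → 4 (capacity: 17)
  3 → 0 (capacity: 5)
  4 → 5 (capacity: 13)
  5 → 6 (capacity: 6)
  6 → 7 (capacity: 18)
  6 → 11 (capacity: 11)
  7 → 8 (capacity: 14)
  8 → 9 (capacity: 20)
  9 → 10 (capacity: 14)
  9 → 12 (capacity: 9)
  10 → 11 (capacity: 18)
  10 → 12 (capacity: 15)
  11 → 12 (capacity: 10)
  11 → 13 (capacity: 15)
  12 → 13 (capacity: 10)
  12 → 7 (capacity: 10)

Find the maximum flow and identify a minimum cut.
Max flow = 14, Min cut edges: (0,10), (5,6)

Maximum flow: 14
Minimum cut: (0,10), (5,6)
Partition: S = [0, 1, 2, 3, 4, 5], T = [6, 7, 8, 9, 10, 11, 12, 13]

Max-flow min-cut theorem verified: both equal 14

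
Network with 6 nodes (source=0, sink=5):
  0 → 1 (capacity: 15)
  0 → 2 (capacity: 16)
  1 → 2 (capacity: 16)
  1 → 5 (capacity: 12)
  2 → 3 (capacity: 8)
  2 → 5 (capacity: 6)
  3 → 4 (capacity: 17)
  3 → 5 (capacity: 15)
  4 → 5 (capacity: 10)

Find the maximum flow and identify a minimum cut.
Max flow = 26, Min cut edges: (1,5), (2,3), (2,5)

Maximum flow: 26
Minimum cut: (1,5), (2,3), (2,5)
Partition: S = [0, 1, 2], T = [3, 4, 5]

Max-flow min-cut theorem verified: both equal 26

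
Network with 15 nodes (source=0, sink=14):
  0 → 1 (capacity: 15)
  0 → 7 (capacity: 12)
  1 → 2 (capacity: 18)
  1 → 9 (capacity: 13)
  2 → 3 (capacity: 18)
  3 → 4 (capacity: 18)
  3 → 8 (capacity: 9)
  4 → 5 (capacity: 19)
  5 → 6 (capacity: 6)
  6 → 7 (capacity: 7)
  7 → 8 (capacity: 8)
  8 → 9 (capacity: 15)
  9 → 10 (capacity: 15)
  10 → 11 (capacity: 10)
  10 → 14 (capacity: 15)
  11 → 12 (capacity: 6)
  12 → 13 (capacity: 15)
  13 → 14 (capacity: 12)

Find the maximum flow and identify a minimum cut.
Max flow = 15, Min cut edges: (9,10)

Maximum flow: 15
Minimum cut: (9,10)
Partition: S = [0, 1, 2, 3, 4, 5, 6, 7, 8, 9], T = [10, 11, 12, 13, 14]

Max-flow min-cut theorem verified: both equal 15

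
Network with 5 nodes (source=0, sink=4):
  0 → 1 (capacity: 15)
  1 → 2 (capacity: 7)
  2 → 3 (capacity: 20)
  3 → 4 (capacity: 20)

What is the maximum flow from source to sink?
Maximum flow = 7

Max flow: 7

Flow assignment:
  0 → 1: 7/15
  1 → 2: 7/7
  2 → 3: 7/20
  3 → 4: 7/20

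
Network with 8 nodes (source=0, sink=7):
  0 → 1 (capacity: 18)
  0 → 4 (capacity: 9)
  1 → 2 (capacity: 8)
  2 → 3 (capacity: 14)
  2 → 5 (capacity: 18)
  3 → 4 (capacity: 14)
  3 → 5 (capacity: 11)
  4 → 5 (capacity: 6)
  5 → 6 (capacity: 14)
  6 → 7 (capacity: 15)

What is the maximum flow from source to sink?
Maximum flow = 14

Max flow: 14

Flow assignment:
  0 → 1: 8/18
  0 → 4: 6/9
  1 → 2: 8/8
  2 → 5: 8/18
  4 → 5: 6/6
  5 → 6: 14/14
  6 → 7: 14/15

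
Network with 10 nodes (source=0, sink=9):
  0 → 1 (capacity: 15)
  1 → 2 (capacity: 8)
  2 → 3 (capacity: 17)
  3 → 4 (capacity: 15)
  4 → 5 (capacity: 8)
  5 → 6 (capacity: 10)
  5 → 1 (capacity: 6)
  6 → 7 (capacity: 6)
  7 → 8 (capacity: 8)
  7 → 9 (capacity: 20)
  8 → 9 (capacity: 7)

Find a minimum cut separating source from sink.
Min cut value = 6, edges: (6,7)

Min cut value: 6
Partition: S = [0, 1, 2, 3, 4, 5, 6], T = [7, 8, 9]
Cut edges: (6,7)

By max-flow min-cut theorem, max flow = min cut = 6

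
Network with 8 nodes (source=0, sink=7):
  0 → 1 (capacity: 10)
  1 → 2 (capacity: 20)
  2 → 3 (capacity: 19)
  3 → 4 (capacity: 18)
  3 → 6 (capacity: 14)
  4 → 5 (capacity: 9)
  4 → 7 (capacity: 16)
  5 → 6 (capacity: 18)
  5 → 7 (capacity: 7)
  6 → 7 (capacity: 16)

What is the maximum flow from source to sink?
Maximum flow = 10

Max flow: 10

Flow assignment:
  0 → 1: 10/10
  1 → 2: 10/20
  2 → 3: 10/19
  3 → 4: 10/18
  4 → 7: 10/16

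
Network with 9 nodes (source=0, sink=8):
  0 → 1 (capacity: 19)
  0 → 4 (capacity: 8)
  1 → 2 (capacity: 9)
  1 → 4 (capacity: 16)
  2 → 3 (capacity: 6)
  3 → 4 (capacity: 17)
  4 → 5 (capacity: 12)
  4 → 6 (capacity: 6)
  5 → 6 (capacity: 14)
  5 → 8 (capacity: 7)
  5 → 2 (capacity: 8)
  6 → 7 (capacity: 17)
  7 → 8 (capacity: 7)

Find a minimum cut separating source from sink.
Min cut value = 14, edges: (5,8), (7,8)

Min cut value: 14
Partition: S = [0, 1, 2, 3, 4, 5, 6, 7], T = [8]
Cut edges: (5,8), (7,8)

By max-flow min-cut theorem, max flow = min cut = 14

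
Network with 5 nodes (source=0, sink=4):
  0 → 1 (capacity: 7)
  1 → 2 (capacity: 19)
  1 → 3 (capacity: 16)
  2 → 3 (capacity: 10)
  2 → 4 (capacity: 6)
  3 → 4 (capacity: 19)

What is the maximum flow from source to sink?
Maximum flow = 7

Max flow: 7

Flow assignment:
  0 → 1: 7/7
  1 → 2: 7/19
  2 → 3: 1/10
  2 → 4: 6/6
  3 → 4: 1/19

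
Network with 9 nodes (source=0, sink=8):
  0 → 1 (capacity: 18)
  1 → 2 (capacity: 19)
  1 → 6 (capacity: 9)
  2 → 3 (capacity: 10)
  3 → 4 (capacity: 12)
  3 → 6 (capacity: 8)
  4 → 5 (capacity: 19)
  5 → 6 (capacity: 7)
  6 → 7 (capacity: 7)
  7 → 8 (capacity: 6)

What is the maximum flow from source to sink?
Maximum flow = 6

Max flow: 6

Flow assignment:
  0 → 1: 6/18
  1 → 2: 6/19
  2 → 3: 6/10
  3 → 4: 1/12
  3 → 6: 5/8
  4 → 5: 1/19
  5 → 6: 1/7
  6 → 7: 6/7
  7 → 8: 6/6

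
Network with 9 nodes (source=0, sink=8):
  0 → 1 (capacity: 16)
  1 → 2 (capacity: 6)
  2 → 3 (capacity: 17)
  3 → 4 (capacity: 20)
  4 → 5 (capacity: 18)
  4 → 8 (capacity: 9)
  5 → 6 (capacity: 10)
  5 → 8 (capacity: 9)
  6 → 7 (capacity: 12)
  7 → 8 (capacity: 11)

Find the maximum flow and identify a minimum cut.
Max flow = 6, Min cut edges: (1,2)

Maximum flow: 6
Minimum cut: (1,2)
Partition: S = [0, 1], T = [2, 3, 4, 5, 6, 7, 8]

Max-flow min-cut theorem verified: both equal 6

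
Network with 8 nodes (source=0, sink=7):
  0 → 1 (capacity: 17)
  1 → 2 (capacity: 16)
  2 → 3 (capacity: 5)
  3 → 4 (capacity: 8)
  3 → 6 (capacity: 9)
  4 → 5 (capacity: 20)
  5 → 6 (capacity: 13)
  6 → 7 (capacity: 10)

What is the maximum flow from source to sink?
Maximum flow = 5

Max flow: 5

Flow assignment:
  0 → 1: 5/17
  1 → 2: 5/16
  2 → 3: 5/5
  3 → 6: 5/9
  6 → 7: 5/10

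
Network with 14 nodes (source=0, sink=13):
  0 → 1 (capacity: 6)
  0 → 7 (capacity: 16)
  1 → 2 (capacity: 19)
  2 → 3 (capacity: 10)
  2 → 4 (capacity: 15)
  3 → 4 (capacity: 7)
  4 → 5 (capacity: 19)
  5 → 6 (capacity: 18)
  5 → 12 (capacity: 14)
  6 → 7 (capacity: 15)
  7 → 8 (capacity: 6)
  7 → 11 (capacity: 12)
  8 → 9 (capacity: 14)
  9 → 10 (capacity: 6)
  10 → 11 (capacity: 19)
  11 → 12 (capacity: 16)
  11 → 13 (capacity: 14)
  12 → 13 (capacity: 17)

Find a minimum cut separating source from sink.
Min cut value = 22, edges: (0,1), (0,7)

Min cut value: 22
Partition: S = [0], T = [1, 2, 3, 4, 5, 6, 7, 8, 9, 10, 11, 12, 13]
Cut edges: (0,1), (0,7)

By max-flow min-cut theorem, max flow = min cut = 22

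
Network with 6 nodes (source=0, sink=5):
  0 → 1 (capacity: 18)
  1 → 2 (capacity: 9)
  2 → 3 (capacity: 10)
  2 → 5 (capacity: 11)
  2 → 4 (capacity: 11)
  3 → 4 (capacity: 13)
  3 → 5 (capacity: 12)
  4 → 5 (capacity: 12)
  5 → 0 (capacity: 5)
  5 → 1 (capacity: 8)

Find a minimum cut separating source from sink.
Min cut value = 9, edges: (1,2)

Min cut value: 9
Partition: S = [0, 1], T = [2, 3, 4, 5]
Cut edges: (1,2)

By max-flow min-cut theorem, max flow = min cut = 9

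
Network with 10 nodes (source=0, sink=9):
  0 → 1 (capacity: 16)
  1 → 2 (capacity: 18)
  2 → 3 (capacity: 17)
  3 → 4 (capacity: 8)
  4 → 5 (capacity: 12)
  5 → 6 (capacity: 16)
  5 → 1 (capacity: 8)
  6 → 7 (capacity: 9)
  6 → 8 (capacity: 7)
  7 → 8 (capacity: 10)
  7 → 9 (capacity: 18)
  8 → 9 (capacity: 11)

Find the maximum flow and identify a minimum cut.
Max flow = 8, Min cut edges: (3,4)

Maximum flow: 8
Minimum cut: (3,4)
Partition: S = [0, 1, 2, 3], T = [4, 5, 6, 7, 8, 9]

Max-flow min-cut theorem verified: both equal 8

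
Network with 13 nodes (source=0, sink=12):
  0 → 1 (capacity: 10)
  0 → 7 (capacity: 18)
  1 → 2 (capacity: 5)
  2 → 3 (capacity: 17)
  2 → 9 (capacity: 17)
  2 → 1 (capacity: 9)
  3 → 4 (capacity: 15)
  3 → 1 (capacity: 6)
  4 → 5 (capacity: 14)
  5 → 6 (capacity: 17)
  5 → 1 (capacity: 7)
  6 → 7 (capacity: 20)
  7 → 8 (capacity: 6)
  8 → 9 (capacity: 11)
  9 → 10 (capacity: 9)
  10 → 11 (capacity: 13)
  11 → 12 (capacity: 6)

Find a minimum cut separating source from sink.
Min cut value = 6, edges: (11,12)

Min cut value: 6
Partition: S = [0, 1, 2, 3, 4, 5, 6, 7, 8, 9, 10, 11], T = [12]
Cut edges: (11,12)

By max-flow min-cut theorem, max flow = min cut = 6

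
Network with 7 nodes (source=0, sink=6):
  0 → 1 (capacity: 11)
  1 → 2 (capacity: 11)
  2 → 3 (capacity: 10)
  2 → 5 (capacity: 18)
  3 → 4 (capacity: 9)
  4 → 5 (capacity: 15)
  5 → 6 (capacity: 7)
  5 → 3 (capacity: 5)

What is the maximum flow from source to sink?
Maximum flow = 7

Max flow: 7

Flow assignment:
  0 → 1: 7/11
  1 → 2: 7/11
  2 → 5: 7/18
  5 → 6: 7/7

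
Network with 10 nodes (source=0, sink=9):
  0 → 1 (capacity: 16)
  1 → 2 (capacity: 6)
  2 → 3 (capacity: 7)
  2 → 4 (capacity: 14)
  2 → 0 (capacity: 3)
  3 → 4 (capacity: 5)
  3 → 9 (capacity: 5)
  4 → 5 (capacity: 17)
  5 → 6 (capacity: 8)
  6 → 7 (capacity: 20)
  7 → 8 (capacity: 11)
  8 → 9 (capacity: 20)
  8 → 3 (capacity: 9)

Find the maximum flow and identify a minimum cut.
Max flow = 6, Min cut edges: (1,2)

Maximum flow: 6
Minimum cut: (1,2)
Partition: S = [0, 1], T = [2, 3, 4, 5, 6, 7, 8, 9]

Max-flow min-cut theorem verified: both equal 6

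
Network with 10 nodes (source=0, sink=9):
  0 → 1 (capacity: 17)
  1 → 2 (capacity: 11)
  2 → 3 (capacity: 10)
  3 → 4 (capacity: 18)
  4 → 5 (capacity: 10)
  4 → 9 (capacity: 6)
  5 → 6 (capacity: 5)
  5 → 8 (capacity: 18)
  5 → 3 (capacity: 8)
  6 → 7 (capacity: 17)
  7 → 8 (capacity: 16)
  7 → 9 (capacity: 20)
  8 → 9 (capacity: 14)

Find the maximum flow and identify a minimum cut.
Max flow = 10, Min cut edges: (2,3)

Maximum flow: 10
Minimum cut: (2,3)
Partition: S = [0, 1, 2], T = [3, 4, 5, 6, 7, 8, 9]

Max-flow min-cut theorem verified: both equal 10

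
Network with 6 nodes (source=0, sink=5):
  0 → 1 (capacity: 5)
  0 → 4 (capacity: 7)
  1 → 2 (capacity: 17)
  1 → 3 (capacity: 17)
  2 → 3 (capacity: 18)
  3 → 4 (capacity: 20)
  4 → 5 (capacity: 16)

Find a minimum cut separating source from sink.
Min cut value = 12, edges: (0,1), (0,4)

Min cut value: 12
Partition: S = [0], T = [1, 2, 3, 4, 5]
Cut edges: (0,1), (0,4)

By max-flow min-cut theorem, max flow = min cut = 12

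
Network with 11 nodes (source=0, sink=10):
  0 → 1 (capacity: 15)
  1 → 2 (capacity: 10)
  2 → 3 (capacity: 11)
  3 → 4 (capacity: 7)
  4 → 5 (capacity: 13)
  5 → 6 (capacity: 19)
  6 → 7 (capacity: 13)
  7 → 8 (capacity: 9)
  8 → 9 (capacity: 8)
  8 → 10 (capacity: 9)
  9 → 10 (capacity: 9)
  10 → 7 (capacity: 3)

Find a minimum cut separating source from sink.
Min cut value = 7, edges: (3,4)

Min cut value: 7
Partition: S = [0, 1, 2, 3], T = [4, 5, 6, 7, 8, 9, 10]
Cut edges: (3,4)

By max-flow min-cut theorem, max flow = min cut = 7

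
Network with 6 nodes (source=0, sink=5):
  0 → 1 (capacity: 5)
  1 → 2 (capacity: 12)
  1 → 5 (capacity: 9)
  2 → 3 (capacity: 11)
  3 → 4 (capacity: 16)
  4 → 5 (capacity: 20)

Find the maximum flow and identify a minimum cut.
Max flow = 5, Min cut edges: (0,1)

Maximum flow: 5
Minimum cut: (0,1)
Partition: S = [0], T = [1, 2, 3, 4, 5]

Max-flow min-cut theorem verified: both equal 5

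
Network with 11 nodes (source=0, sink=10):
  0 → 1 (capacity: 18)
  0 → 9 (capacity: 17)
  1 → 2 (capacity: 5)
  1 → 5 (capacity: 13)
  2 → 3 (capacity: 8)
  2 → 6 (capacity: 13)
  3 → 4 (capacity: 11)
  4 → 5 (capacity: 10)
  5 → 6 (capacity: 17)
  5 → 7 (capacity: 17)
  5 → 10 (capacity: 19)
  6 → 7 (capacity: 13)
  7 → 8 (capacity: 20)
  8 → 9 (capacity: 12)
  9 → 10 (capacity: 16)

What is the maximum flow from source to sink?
Maximum flow = 34

Max flow: 34

Flow assignment:
  0 → 1: 18/18
  0 → 9: 16/17
  1 → 2: 5/5
  1 → 5: 13/13
  2 → 3: 5/8
  3 → 4: 5/11
  4 → 5: 5/10
  5 → 10: 18/19
  9 → 10: 16/16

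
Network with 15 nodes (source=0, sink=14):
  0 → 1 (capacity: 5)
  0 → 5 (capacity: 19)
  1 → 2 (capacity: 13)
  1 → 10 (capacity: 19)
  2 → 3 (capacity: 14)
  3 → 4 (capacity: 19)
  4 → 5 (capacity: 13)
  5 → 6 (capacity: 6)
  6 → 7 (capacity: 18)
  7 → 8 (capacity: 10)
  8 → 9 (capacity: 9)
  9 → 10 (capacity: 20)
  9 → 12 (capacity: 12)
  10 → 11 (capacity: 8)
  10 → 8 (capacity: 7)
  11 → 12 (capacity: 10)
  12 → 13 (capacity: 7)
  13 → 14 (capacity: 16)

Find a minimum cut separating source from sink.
Min cut value = 7, edges: (12,13)

Min cut value: 7
Partition: S = [0, 1, 2, 3, 4, 5, 6, 7, 8, 9, 10, 11, 12], T = [13, 14]
Cut edges: (12,13)

By max-flow min-cut theorem, max flow = min cut = 7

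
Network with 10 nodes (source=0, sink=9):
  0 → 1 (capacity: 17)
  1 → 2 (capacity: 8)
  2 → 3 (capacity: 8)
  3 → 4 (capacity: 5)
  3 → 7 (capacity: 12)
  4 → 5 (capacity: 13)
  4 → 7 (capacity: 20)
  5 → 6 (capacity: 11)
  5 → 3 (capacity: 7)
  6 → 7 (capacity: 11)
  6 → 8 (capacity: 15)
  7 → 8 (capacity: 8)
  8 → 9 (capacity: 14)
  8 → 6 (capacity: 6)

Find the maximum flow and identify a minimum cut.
Max flow = 8, Min cut edges: (2,3)

Maximum flow: 8
Minimum cut: (2,3)
Partition: S = [0, 1, 2], T = [3, 4, 5, 6, 7, 8, 9]

Max-flow min-cut theorem verified: both equal 8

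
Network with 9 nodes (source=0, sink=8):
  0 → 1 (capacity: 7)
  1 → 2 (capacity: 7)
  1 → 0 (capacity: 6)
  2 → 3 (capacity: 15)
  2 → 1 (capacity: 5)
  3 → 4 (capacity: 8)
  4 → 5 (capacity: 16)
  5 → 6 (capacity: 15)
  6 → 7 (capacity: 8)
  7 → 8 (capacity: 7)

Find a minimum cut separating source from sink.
Min cut value = 7, edges: (7,8)

Min cut value: 7
Partition: S = [0, 1, 2, 3, 4, 5, 6, 7], T = [8]
Cut edges: (7,8)

By max-flow min-cut theorem, max flow = min cut = 7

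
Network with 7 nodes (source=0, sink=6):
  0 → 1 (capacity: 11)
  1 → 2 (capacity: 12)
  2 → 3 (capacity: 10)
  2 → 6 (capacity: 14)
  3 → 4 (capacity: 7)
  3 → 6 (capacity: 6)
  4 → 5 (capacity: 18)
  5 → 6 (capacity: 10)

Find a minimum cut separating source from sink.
Min cut value = 11, edges: (0,1)

Min cut value: 11
Partition: S = [0], T = [1, 2, 3, 4, 5, 6]
Cut edges: (0,1)

By max-flow min-cut theorem, max flow = min cut = 11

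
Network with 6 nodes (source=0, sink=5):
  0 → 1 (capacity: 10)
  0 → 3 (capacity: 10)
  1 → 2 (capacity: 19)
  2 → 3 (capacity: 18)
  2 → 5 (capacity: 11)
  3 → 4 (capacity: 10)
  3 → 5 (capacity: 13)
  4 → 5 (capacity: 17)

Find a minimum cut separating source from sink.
Min cut value = 20, edges: (0,1), (0,3)

Min cut value: 20
Partition: S = [0], T = [1, 2, 3, 4, 5]
Cut edges: (0,1), (0,3)

By max-flow min-cut theorem, max flow = min cut = 20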